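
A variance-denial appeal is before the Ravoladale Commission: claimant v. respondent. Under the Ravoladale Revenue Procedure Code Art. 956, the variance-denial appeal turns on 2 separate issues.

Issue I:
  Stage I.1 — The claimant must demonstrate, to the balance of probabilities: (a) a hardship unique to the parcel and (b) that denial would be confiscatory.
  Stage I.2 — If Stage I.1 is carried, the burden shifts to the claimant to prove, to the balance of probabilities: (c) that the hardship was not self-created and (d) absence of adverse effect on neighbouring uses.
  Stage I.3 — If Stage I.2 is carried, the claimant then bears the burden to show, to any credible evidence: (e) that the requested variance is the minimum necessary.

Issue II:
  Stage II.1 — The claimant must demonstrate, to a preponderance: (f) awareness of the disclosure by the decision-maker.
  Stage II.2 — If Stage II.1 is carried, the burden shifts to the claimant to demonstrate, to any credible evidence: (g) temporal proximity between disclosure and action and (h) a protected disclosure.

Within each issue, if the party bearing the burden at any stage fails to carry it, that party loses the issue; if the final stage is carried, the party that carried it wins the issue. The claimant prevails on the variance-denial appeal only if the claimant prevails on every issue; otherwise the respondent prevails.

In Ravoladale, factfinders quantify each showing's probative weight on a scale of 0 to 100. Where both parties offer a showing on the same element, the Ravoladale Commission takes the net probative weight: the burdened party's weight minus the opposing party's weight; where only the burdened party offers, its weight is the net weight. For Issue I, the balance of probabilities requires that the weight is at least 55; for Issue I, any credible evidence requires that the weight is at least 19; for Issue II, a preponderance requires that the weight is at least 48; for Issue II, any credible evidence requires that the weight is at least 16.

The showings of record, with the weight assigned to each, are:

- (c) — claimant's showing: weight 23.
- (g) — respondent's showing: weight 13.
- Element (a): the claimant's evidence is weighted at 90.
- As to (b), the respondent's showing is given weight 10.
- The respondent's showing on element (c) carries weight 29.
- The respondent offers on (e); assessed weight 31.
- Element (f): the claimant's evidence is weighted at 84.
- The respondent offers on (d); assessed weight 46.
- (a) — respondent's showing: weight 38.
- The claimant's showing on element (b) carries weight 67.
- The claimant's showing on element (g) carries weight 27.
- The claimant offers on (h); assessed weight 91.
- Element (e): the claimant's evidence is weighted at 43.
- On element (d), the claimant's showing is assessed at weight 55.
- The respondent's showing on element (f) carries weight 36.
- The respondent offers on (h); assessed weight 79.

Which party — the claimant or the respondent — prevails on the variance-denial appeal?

respondent

— Issue I —
At Stage I.1 the claimant must meet the balance of probabilities (weight is at least 55): on (a) the weight is 90 less the opposing 38 gives net 52, which does not reach 55, so (a) does not meet the standard; on (b) the weight is 67 less the opposing 10 gives net 57, which does reach 55, so (b) meets the standard.
  The claimant does not carry Stage I.1.
The analysis ends at Stage I.1; the respondent prevails on this issue.
— Issue II —
Stage II.1 — burden on claimant; standard: a preponderance (weight is at least 48).
    (f): 84 − 36 = 48 ≥ 48 [met]
  Stage II.1 is satisfied; the claimant continues to bear the burden.
Stage II.2 — burden on claimant; standard: any credible evidence (weight is at least 16).
    (g): 27 − 13 = 14 < 16 [not met]
    (h): 91 − 79 = 12 < 16 [not met]
  Stage II.2 not carried; the claimant fails its burden.
The analysis ends at Stage II.2; the respondent prevails on this issue.
Per-issue: Issue I → respondent; Issue II → respondent. The claimant must prevail on every issue; overall, the respondent prevails.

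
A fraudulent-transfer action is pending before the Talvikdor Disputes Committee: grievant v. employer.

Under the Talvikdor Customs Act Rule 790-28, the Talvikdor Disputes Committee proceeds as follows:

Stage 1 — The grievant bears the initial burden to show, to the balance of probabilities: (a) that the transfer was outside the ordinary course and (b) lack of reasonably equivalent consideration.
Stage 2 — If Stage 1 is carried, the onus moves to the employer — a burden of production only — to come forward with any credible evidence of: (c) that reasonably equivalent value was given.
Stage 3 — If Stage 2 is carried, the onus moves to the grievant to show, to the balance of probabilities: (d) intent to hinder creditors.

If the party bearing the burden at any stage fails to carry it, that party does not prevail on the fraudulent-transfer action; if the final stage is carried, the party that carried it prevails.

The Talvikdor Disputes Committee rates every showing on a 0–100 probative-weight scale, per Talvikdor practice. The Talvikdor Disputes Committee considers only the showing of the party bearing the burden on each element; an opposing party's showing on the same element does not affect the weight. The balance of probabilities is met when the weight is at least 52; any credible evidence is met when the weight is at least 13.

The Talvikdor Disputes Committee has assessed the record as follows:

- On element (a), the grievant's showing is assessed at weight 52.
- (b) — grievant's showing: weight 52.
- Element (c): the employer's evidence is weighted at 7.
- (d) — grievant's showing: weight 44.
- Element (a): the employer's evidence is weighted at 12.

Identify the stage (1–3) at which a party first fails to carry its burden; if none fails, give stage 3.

stage 2

At Stage 1 the grievant must meet the balance of probabilities (weight is at least 52): on (a) the weight is 52 (the employer's 12 is given no effect), ≥ 52, so (a) meets the standard; on (b) the weight is 52, ≥ 52, so (b) meets the standard.
  Stage 1 carried; the burden shifts to the employer.
At Stage 2 the employer must meet any credible evidence (weight is at least 13): on (c) the weight is 7, which does not reach 13, so (c) does not meet the standard.
  Not every element is met, so the employer fails to carry Stage 2.
So the grievant prevails.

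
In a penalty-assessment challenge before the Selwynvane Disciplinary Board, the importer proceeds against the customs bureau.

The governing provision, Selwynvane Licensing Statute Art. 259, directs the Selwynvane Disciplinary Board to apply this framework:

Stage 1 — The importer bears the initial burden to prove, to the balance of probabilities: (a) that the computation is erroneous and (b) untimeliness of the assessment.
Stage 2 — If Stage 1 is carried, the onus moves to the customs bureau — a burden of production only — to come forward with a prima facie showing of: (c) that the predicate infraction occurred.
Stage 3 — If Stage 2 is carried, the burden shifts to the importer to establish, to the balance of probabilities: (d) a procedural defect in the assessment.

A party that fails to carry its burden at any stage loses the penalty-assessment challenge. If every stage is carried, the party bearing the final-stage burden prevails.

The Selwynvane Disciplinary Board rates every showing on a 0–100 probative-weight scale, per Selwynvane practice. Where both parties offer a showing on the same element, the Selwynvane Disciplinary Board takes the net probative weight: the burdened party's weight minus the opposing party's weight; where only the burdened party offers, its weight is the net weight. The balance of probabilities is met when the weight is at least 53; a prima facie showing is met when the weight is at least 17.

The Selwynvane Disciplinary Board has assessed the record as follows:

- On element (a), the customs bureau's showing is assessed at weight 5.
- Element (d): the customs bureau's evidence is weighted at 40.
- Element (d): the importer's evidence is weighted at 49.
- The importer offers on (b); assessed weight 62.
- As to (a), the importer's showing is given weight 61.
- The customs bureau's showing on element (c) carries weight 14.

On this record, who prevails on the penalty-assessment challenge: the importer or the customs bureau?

Stage 1 — burden on importer; standard: the balance of probabilities (weight is at least 53).
    (a): 61 − 5 = 56 ≥ 53 [met]
    (b): 62 ≥ 53 [met]
  Stage 1 carried; the burden shifts to the customs bureau.
Stage 2 — burden on customs bureau; standard: a prima facie showing (weight is at least 17).
    (c): 14 < 17 [not met]
  The customs bureau does not carry Stage 2.
The analysis ends at Stage 2; the importer prevails.

importer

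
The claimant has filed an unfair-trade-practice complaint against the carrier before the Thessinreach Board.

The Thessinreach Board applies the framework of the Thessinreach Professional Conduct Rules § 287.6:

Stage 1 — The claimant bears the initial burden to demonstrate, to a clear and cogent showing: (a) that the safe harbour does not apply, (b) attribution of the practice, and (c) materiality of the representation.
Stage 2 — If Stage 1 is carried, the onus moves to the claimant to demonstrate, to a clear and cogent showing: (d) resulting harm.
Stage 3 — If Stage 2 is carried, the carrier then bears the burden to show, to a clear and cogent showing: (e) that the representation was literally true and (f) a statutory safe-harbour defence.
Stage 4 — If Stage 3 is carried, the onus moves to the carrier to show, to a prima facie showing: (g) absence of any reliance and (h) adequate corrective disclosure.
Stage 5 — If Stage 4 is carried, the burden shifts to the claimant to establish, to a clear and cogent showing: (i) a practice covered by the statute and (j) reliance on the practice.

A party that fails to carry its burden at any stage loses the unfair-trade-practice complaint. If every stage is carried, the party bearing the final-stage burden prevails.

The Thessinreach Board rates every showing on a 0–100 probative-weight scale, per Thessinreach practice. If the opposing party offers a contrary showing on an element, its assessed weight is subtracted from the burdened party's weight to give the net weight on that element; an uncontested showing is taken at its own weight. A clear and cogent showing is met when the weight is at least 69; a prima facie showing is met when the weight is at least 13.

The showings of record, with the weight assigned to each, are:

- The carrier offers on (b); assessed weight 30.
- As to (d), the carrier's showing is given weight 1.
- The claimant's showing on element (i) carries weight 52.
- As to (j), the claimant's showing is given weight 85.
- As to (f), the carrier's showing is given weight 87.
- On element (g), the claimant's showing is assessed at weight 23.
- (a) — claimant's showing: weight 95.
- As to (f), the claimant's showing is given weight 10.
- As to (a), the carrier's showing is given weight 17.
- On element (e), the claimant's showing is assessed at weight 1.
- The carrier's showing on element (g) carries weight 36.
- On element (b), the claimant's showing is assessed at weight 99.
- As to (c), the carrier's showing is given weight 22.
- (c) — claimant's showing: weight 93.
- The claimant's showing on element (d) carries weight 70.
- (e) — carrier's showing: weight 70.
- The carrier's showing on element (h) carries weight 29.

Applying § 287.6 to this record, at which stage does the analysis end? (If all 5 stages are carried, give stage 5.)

Stage 1 — burden on claimant; standard: a clear and cogent showing (weight is at least 69).
    (a): 95 − 17 = 78 ≥ 69 [met]
    (b): 99 − 30 = 69 ≥ 69 [met]
    (c): 93 − 22 = 71 ≥ 69 [met]
  Stage 1 is satisfied; the claimant continues to bear the burden.
Stage 2 — burden on claimant; standard: a clear and cogent showing (weight is at least 69).
    (d): 70 − 1 = 69 ≥ 69 [met]
  The claimant carries Stage 2; the carrier now bears the burden.
Stage 3 — burden on carrier; standard: a clear and cogent showing (weight is at least 69).
    (e): 70 − 1 = 69 ≥ 69 [met]
    (f): 87 − 10 = 77 ≥ 69 [met]
  Stage 3 is satisfied; the carrier continues to bear the burden.
Stage 4 — burden on carrier; standard: a prima facie showing (weight is at least 13).
    (g): 36 − 23 = 13 ≥ 13 [met]
    (h): 29 ≥ 13 [met]
  Stage 4 carried; the burden shifts to the claimant.
Stage 5 — burden on claimant; standard: a clear and cogent showing (weight is at least 69).
    (i): 52 < 69 [not met]
    (j): 85 ≥ 69 [met]
  Stage 5 not carried; the claimant fails its burden.
The analysis ends at Stage 5; the carrier prevails.

stage 5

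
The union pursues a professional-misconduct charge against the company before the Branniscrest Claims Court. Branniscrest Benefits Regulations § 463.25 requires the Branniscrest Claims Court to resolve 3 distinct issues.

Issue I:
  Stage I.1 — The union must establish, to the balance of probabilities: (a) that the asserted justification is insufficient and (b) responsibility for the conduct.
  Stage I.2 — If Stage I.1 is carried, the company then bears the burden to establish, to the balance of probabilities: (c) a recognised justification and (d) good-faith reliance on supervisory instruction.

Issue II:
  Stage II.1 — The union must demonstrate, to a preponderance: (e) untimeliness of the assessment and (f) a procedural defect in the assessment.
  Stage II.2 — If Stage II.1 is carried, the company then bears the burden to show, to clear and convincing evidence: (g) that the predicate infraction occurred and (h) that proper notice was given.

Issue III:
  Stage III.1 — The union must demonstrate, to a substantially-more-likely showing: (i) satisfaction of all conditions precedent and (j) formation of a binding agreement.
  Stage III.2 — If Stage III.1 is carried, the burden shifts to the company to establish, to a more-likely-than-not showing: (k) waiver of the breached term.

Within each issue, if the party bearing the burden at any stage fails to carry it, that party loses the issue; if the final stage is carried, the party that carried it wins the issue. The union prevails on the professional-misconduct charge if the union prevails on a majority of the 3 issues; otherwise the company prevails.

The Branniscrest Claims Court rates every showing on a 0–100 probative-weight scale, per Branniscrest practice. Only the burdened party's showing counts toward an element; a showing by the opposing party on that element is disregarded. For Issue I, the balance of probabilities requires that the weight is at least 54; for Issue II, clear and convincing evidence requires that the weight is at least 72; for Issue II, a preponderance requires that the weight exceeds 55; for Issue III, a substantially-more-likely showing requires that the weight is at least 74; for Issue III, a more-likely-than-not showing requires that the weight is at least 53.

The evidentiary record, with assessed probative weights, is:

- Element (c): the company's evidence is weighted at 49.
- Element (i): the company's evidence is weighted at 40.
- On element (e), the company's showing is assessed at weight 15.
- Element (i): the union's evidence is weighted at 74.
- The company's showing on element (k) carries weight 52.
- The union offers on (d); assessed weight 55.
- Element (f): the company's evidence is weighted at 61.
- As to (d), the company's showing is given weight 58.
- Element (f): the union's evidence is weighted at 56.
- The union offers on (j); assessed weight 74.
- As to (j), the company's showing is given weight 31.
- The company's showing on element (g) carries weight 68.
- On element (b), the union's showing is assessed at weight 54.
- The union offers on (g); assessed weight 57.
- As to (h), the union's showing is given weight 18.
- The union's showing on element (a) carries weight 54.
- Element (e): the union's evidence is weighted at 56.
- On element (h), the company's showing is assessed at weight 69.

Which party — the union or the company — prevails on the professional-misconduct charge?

— Issue I —
Stage I.1 — burden on union; standard: the balance of probabilities (weight is at least 54).
    (a): 54 ≥ 54 [met]
    (b): 54 ≥ 54 [met]
  All elements met. The burden passes to the company.
Stage I.2 — burden on company; standard: the balance of probabilities (weight is at least 54).
    (c): 49 < 54 [not met]
    (d): 58 (union's 55 disregarded) ≥ 54 [met]
  The company does not carry Stage I.2.
The union prevails on this issue.
— Issue II —
Stage II.1 (union, a preponderance, weight exceeds 55): (e) 56 (company's 15 disregarded) > 55 — meets; (f) 56 (company's 61 disregarded) > 55 — meets.
  Stage II.1 is satisfied; the onus moves to the company.
Stage II.2 (company, clear and convincing evidence, weight is at least 72): (g) 68 (union's 57 disregarded) < 72 — fails; (h) 69 (union's 18 disregarded) < 72 — fails.
  Not every element is met, so the company fails to carry Stage II.2.
The union prevails on this issue.
— Issue III —
Stage III.1 — burden on union; standard: a substantially-more-likely showing (weight is at least 74).
    (i): 74 (company's 40 disregarded) ≥ 74 [met]
    (j): 74 (company's 31 disregarded) ≥ 74 [met]
  Stage III.1 carried; the burden shifts to the company.
Stage III.2 — burden on company; standard: a more-likely-than-not showing (weight is at least 53).
    (k): 52 < 53 [not met]
  Stage III.2 not carried; the company fails its burden.
The union prevails on this issue.
Per-issue: Issue I → union; Issue II → union; Issue III → union. The union must prevail on a majority of issues; overall, the union prevails.

union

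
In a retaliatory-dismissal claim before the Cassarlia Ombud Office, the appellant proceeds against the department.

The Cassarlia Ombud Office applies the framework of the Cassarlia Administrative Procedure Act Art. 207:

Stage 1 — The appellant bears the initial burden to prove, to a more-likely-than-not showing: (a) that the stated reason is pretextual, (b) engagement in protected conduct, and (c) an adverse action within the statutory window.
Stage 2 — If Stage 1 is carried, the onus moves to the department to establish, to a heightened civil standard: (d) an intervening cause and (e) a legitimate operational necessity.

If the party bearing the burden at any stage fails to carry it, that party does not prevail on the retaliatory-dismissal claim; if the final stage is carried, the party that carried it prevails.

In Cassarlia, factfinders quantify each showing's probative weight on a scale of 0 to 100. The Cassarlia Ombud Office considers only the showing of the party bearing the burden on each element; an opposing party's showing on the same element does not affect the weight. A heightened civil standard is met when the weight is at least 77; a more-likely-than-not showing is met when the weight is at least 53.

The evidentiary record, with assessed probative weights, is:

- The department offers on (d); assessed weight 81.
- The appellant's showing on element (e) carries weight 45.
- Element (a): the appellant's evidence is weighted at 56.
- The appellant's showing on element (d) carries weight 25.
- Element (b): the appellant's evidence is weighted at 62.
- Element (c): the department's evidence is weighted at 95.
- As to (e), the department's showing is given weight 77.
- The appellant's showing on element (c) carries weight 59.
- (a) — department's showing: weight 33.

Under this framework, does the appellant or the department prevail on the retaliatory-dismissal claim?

Stage 1 — burden on appellant; standard: a more-likely-than-not showing (weight is at least 53).
    (a): 56 (department's 33 disregarded) ≥ 53 [met]
    (b): 62 ≥ 53 [met]
    (c): 59 (department's 95 disregarded) ≥ 53 [met]
  Stage 1 is satisfied; the onus moves to the department.
Stage 2 — burden on department; standard: a heightened civil standard (weight is at least 77).
    (d): 81 (appellant's 25 disregarded) ≥ 77 [met]
    (e): 77 (appellant's 45 disregarded) ≥ 77 [met]
  The department carries the last stage.
All stages carried — the department prevails.

department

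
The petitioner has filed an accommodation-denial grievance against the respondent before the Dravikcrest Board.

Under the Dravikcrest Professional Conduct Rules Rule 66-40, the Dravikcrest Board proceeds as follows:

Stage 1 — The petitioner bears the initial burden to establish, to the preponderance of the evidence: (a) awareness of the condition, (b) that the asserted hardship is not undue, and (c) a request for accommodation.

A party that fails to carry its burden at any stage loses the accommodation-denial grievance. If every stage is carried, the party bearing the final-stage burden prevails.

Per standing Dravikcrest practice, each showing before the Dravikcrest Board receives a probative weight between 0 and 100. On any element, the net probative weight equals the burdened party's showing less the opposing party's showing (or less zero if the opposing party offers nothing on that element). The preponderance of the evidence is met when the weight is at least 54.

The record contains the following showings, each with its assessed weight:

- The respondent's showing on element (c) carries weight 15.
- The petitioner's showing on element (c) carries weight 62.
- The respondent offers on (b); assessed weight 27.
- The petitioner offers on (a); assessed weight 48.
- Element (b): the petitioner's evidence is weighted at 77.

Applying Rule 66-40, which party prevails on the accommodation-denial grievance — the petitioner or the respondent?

Stage 1 — burden on petitioner; standard: the preponderance of the evidence (weight is at least 54).
    (a): 48 < 54 [not met]
    (b): 77 − 27 = 50 < 54 [not met]
    (c): 62 − 15 = 47 < 54 [not met]
  The petitioner does not carry Stage 1.
The respondent prevails.

respondent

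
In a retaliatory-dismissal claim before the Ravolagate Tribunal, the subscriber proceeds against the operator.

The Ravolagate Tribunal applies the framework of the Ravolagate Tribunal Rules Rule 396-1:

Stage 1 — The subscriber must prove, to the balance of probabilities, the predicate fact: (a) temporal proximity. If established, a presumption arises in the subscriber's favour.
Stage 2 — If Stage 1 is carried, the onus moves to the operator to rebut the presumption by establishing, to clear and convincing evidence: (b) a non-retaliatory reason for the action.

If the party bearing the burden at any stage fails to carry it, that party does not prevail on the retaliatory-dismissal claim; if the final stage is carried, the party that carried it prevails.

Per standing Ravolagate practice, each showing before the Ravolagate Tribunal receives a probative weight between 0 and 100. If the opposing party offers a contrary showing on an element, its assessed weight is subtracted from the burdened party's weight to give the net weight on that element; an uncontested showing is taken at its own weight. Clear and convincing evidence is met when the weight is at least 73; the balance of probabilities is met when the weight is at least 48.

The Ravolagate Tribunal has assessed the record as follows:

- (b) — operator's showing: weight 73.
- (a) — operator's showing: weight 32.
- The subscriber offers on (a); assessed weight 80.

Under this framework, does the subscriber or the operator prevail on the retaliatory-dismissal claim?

Stage 1 (subscriber, the balance of probabilities, weight is at least 48): (a) net 80−32=48 ≥ 48 — meets.
  Stage 1 is satisfied; the onus moves to the operator.
Stage 2 (operator, clear and convincing evidence, weight is at least 73): (b) 73 ≥ 73 — meets.
  The operator carries the last stage.
Every stage carried; the operator prevails.

operator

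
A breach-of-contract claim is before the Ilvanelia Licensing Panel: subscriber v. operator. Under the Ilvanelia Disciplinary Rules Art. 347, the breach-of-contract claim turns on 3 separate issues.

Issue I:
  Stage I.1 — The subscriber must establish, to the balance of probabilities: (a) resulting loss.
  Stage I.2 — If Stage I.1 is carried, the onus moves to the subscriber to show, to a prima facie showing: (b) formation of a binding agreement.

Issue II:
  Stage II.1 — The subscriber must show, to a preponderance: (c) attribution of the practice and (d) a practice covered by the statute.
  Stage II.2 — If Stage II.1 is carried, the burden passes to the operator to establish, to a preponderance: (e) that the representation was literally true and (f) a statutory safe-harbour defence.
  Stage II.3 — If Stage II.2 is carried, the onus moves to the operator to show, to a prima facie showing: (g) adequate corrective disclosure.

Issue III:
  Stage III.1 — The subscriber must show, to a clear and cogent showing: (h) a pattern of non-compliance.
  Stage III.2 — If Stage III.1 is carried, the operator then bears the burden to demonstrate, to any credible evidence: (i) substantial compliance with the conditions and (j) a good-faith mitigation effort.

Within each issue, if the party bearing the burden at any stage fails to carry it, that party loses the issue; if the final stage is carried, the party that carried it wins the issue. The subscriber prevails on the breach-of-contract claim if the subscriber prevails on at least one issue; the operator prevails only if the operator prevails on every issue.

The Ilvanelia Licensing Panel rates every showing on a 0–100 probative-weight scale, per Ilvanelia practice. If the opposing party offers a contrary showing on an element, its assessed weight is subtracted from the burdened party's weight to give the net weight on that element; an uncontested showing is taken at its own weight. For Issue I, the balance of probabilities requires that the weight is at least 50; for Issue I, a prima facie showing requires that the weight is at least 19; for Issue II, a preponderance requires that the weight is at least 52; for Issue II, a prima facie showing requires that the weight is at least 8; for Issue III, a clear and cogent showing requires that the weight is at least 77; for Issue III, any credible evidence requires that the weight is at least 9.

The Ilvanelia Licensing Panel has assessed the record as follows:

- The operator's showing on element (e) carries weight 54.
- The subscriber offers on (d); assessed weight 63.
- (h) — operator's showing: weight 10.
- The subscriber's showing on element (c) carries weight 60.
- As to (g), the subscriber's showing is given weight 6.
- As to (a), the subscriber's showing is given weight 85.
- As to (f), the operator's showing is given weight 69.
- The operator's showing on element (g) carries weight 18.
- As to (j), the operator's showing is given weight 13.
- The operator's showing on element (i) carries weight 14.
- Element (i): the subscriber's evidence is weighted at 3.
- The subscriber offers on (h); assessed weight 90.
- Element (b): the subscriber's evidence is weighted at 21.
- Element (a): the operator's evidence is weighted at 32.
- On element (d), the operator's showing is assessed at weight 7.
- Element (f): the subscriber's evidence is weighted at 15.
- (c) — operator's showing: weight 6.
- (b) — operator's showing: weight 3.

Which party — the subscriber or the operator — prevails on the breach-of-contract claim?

operator

— Issue I —
Stage I.1 — burden on subscriber; standard: the balance of probabilities (weight is at least 50).
    (a): 85 − 32 = 53 ≥ 50 [met]
  All elements met. The subscriber retains the burden for Stage I.2.
Stage I.2 — burden on subscriber; standard: a prima facie showing (weight is at least 19).
    (b): 21 − 3 = 18 < 19 [not met]
  The subscriber does not carry Stage I.2.
The analysis ends at Stage I.2; the operator prevails on this issue.
— Issue II —
Stage II.1 (subscriber, a preponderance, weight is at least 52): (c) net 60−6=54 ≥ 52 — meets; (d) net 63−7=56 ≥ 52 — meets.
  Stage II.1 carried; the burden shifts to the operator.
Stage II.2 (operator, a preponderance, weight is at least 52): (e) 54 ≥ 52 — meets; (f) net 69−15=54 ≥ 52 — meets.
  Stage II.2 is satisfied; the operator continues to bear the burden.
Stage II.3 (operator, a prima facie showing, weight is at least 8): (g) net 18−6=12 ≥ 8 — meets.
  All elements met at the final stage.
Every stage carried; the operator prevails on this issue.
— Issue III —
Stage III.1 (subscriber, a clear and cogent showing, weight is at least 77): (h) net 90−10=80 ≥ 77 — meets.
  All elements met. The burden passes to the operator.
Stage III.2 (operator, any credible evidence, weight is at least 9): (i) net 14−3=11 ≥ 9 — meets; (j) 13 ≥ 9 — meets.
  All elements met at the final stage.
All stages carried — the operator prevails on this issue.
Per-issue: Issue I → operator; Issue II → operator; Issue III → operator. The subscriber must prevail on at least one issue; overall, the operator prevails.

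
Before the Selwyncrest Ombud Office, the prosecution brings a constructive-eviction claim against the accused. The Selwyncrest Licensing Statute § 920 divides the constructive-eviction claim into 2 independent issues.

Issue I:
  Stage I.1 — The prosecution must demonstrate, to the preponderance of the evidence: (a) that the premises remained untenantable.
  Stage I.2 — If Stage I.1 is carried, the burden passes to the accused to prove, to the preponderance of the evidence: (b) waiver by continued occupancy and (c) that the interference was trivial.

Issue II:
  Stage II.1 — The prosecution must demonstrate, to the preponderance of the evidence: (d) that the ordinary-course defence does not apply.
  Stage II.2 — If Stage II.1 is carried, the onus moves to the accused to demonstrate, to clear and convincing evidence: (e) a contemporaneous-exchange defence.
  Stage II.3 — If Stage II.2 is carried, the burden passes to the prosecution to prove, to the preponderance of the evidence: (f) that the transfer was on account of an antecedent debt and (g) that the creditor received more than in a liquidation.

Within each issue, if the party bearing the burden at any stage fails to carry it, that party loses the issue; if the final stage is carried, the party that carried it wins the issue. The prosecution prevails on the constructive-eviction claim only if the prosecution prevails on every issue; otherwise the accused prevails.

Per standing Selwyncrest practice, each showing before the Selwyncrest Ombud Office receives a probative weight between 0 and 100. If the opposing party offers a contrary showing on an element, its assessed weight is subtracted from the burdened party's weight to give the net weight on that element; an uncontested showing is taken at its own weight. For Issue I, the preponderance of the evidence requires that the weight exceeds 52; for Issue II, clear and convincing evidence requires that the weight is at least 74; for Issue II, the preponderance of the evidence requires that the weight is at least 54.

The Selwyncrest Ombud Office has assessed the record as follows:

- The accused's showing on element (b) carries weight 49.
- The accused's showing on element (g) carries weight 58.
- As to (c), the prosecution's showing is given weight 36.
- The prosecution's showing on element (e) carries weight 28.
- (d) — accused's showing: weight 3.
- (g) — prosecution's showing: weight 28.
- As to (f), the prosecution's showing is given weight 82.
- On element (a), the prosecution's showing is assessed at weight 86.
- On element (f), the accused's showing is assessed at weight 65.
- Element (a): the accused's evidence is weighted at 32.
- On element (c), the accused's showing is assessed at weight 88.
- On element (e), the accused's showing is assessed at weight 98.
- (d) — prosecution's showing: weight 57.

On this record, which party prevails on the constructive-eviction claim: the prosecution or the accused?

— Issue I —
At Stage I.1 the prosecution must meet the preponderance of the evidence (weight exceeds 52): on (a) the weight is 86 less the opposing 32 gives net 54, > 52, so (a) meets the standard.
  All elements met. The burden passes to the accused.
At Stage I.2 the accused must meet the preponderance of the evidence (weight exceeds 52): on (b) the weight is 49, which does not exceed 52, so (b) does not meet the standard; on (c) the weight is 88 less the opposing 36 gives net 52, which does not exceed 52, so (c) does not meet the standard.
  Not every element is met, so the accused fails to carry Stage I.2.
So the prosecution prevails on this issue.
— Issue II —
Stage II.1 — burden on prosecution; standard: the preponderance of the evidence (weight is at least 54).
    (d): 57 − 3 = 54 ≥ 54 [met]
  Stage II.1 is satisfied; the onus moves to the accused.
Stage II.2 — burden on accused; standard: clear and convincing evidence (weight is at least 74).
    (e): 98 − 28 = 70 < 74 [not met]
  Not every element is met, so the accused fails to carry Stage II.2.
The prosecution prevails on this issue.
Per-issue: Issue I → prosecution; Issue II → prosecution. The prosecution must prevail on every issue; overall, the prosecution prevails.

prosecution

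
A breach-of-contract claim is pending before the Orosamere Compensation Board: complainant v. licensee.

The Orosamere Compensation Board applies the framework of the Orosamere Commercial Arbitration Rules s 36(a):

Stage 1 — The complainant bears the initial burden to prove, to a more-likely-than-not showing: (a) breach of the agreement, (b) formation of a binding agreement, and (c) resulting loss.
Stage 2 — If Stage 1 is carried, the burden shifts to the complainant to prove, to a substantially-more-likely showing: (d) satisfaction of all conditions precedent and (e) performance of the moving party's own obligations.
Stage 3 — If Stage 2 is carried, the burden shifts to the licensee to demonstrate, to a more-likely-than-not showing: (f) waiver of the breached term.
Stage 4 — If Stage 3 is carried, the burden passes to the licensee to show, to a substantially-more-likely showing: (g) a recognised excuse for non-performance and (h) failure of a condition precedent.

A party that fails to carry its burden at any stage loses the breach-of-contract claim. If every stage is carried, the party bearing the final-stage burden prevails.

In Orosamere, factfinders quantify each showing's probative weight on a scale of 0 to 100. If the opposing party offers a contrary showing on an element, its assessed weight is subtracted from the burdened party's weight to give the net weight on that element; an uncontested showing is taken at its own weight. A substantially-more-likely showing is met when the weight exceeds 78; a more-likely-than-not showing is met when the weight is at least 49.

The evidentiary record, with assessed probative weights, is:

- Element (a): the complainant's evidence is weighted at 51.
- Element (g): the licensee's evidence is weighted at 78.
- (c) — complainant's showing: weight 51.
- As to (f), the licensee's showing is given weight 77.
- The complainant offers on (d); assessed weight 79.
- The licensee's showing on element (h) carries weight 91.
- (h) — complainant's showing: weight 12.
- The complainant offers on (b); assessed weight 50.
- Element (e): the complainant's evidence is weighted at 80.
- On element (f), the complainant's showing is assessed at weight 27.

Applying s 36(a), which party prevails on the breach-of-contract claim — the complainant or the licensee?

complainant

Stage 1 (complainant, a more-likely-than-not showing, weight is at least 49): (a) 51 ≥ 49 — meets; (b) 50 ≥ 49 — meets; (c) 51 ≥ 49 — meets.
  Stage 1 carried; the burden remains with the complainant.
Stage 2 (complainant, a substantially-more-likely showing, weight exceeds 78): (d) 79 > 78 — meets; (e) 80 > 78 — meets.
  Stage 2 is satisfied; the onus moves to the licensee.
Stage 3 (licensee, a more-likely-than-not showing, weight is at least 49): (f) net 77−27=50 ≥ 49 — meets.
  Stage 3 carried; the burden remains with the licensee.
Stage 4 (licensee, a substantially-more-likely showing, weight exceeds 78): (g) 78 ≤ 78 — fails; (h) net 91−12=79 > 78 — meets.
  Not every element is met, so the licensee fails to carry Stage 4.
The complainant prevails.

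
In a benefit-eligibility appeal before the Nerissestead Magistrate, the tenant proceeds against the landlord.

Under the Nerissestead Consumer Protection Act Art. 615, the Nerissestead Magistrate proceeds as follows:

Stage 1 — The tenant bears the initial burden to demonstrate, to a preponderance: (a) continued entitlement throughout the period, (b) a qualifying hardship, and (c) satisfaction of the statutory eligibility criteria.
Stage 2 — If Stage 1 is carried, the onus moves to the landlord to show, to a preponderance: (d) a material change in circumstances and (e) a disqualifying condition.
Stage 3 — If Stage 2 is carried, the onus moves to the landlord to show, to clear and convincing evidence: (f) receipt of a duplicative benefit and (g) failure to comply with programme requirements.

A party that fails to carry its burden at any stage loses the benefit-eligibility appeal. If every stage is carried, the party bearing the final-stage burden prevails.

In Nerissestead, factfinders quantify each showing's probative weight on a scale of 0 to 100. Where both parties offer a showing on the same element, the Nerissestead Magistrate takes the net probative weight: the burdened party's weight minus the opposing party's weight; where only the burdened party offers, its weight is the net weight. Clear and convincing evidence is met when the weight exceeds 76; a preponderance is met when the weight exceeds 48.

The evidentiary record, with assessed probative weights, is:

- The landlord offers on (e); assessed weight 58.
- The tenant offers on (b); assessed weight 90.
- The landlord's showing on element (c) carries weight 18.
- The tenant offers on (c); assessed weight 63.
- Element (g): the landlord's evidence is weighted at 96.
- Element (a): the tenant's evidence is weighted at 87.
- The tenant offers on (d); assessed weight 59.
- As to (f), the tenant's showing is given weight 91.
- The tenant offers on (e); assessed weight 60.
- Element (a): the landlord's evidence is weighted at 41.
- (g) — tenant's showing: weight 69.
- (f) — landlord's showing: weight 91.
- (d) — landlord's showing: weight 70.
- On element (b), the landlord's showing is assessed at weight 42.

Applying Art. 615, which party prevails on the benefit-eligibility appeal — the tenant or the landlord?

Stage 1 — burden on tenant; standard: a preponderance (weight exceeds 48).
    (a): 87 − 41 = 46 ≤ 48 [not met]
    (b): 90 − 42 = 48 ≤ 48 [not met]
    (c): 63 − 18 = 45 ≤ 48 [not met]
  The tenant does not carry Stage 1.
So the landlord prevails.

landlord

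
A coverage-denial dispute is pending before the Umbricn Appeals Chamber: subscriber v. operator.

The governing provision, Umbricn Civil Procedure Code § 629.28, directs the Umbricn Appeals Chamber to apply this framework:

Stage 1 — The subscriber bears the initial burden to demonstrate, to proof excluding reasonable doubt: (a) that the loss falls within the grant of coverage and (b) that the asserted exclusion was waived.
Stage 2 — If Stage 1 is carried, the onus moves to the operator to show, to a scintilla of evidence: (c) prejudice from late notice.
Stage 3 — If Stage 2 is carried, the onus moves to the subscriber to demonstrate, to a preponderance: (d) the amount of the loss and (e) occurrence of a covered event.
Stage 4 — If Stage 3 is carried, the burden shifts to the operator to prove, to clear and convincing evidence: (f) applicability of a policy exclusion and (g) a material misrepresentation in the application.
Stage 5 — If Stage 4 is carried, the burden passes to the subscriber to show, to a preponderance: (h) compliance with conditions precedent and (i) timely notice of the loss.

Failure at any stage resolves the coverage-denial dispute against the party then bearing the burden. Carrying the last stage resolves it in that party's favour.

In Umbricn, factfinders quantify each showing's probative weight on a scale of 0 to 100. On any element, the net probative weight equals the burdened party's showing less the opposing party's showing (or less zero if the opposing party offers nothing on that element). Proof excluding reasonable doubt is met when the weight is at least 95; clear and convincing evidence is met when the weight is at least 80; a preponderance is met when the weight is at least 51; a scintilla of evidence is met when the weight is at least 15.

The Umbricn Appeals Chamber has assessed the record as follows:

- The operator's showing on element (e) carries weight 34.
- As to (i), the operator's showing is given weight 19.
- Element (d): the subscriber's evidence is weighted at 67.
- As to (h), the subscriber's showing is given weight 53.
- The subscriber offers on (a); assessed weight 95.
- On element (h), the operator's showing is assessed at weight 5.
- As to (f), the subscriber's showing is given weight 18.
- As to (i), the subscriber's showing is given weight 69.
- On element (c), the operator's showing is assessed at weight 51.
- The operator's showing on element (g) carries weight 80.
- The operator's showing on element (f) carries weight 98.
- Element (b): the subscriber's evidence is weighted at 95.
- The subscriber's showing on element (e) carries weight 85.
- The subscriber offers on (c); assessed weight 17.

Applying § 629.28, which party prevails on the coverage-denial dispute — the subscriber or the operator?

operator

Stage 1 (subscriber, proof excluding reasonable doubt, weight is at least 95): (a) 95 ≥ 95 — meets; (b) 95 ≥ 95 — meets.
  Stage 1 is satisfied; the onus moves to the operator.
Stage 2 (operator, a scintilla of evidence, weight is at least 15): (c) net 51−17=34 ≥ 15 — meets.
  Stage 2 carried; the burden shifts to the subscriber.
Stage 3 (subscriber, a preponderance, weight is at least 51): (d) 67 ≥ 51 — meets; (e) net 85−34=51 ≥ 51 — meets.
  All elements met. The burden passes to the operator.
Stage 4 (operator, clear and convincing evidence, weight is at least 80): (f) net 98−18=80 ≥ 80 — meets; (g) 80 ≥ 80 — meets.
  Stage 4 carried; the burden shifts to the subscriber.
Stage 5 (subscriber, a preponderance, weight is at least 51): (h) net 53−5=48 < 51 — fails; (i) net 69−19=50 < 51 — fails.
  Not every element is met, so the subscriber fails to carry Stage 5.
So the operator prevails.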